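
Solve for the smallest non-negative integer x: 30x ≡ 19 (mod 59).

38

30⁻¹ ≡ 2 (mod 59) because 30·2 = 60 = 1·59 + 1.
Multiplying both sides by 2: x ≡ 2·19 = 38 ≡ 38 (mod 59).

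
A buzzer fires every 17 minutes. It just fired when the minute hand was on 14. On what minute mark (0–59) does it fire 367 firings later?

13

367·17 = 6239.
Dividing 6239 by 60 gives quotient 103 and remainder 59.
(14 + 59) mod 60 = 13.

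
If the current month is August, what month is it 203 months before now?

203 mod 12 = 11 (since 16·12 = 192).
August − 11 months → September.

September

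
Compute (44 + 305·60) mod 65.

14

305·60 = 18300.
18300 = 281·65 + 35, so 18300 mod 65 = 35.
(44 + 35) mod 65 = 14.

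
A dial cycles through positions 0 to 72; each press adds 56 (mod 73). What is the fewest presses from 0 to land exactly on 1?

56·30 = 1680 = 23·73 + 1, so 56⁻¹ ≡ 30 (mod 73).

30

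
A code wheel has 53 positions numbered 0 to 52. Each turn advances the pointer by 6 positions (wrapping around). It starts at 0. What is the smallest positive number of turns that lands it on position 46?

The inverse of 6 mod 53 is 9 (since 6·9 = 54 ≡ 1).
Multiplying both sides by 9: x ≡ 9·46 = 414 ≡ 43 (mod 53).

43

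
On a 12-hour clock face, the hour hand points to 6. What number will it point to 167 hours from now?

167 = 13·12 + 11, so 167 mod 12 = 11.
6 + 11 → 5 on a 12-hour dial.

5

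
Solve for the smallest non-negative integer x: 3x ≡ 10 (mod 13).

12

3⁻¹ ≡ 9 (mod 13) because 3·9 = 27 = 2·13 + 1.
Multiplying both sides by 9: x ≡ 9·10 = 90 ≡ 12 (mod 13).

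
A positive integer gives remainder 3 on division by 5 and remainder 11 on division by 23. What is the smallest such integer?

x ≡ 3 (mod 5) gives x ∈ {3, 8, 13, 18, 23, 28, 33, 38, …}.
The first of these with x mod 23 = 11 is 103.

103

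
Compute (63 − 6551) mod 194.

108

Dividing 6551 by 194 gives quotient 33 and remainder 149.
(63 − 149) mod 194 = 108.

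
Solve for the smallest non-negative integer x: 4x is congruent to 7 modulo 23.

The inverse of 4 mod 23 is 6 (since 4·6 = 24 ≡ 1).
Multiplying both sides by 6: x ≡ 6·7 = 42 ≡ 19 (mod 23).
Check: 4·19 = 76 = 3·23 + 7.

19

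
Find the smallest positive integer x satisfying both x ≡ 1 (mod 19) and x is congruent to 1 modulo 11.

x ≡ 1 (mod 11) gives x ∈ {1}.
The first of these with x mod 19 = 1 is 1.

1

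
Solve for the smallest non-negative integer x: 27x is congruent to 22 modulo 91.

27⁻¹ ≡ 27 (mod 91) because 27·27 = 729 = 8·91 + 1.
Multiplying both sides by 27: x ≡ 27·22 = 594 ≡ 48 (mod 91).

48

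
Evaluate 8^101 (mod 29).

10

Successive squares of 8 mod 29: 8^1≡8, 8^2≡6, 8^4≡7, 8^8≡20, 8^16≡23, 8^32≡7, 8^64≡20.
101 = 1 + 4 + 32 + 64, so 8^101 ≡ 8·7·7·20 ≡ 10 (mod 29).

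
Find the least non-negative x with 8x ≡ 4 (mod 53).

27

The inverse of 8 mod 53 is 20 (since 8·20 = 160 ≡ 1).
So x ≡ 20·4 = 80 ≡ 27 (mod 53).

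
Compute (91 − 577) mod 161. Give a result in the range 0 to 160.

158

577 = 3·161 + 94, so 577 mod 161 = 94.
(91 − 94) mod 161 = 158.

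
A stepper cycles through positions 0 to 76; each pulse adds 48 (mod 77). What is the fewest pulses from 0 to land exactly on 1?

48·69 = 3312 = 43·77 + 1, so 48⁻¹ ≡ 69 (mod 77).

69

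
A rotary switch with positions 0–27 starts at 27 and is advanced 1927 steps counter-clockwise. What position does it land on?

4

1927 − 68·28 = 23, so 1927 ≡ 23 (mod 28).
(27 − 23) mod 28 = 4.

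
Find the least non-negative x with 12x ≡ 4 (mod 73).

49

12⁻¹ ≡ 67 (mod 73) because 12·67 = 804 = 11·73 + 1.
So x ≡ 67·4 = 268 ≡ 49 (mod 73).
Check: 12·49 = 588 = 8·73 + 4.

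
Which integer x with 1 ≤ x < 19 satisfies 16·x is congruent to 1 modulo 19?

16·6 = 96 = 5·19 + 1, so 16⁻¹ ≡ 6 (mod 19).

6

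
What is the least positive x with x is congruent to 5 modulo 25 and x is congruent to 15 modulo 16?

x ≡ 15 (mod 16) gives x ∈ {15, 31, 47, 63, 79, 95, 111, 127, …}.
The first of these with x mod 25 = 5 is 255.

255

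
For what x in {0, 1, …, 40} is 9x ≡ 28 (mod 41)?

35

9⁻¹ ≡ 32 (mod 41) because 9·32 = 288 = 7·41 + 1.
So x ≡ 32·28 = 896 ≡ 35 (mod 41).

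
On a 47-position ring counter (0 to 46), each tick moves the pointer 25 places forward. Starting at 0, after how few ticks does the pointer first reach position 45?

30

25⁻¹ ≡ 32 (mod 47) because 25·32 = 800 = 17·47 + 1.
So x ≡ 32·45 = 1440 ≡ 30 (mod 47).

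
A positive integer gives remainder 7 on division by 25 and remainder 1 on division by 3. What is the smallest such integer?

Since 3·17 ≡ 1 (mod 25), take x = 1 + 3·((7−1)·17 mod 25) = 1 + 3·2 = 7.
Check: 7 mod 25 = 7, 7 mod 3 = 1.

7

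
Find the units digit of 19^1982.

1

Powers of 9 mod 10 repeat with period 2: 9, 1.
1982 mod 2 = 0, so the last digit matches 9^2 = 1.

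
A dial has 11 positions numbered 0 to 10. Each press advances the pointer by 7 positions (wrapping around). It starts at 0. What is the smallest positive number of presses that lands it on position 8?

9

The inverse of 7 mod 11 is 8 (since 7·8 = 56 ≡ 1).
So x ≡ 8·8 = 64 ≡ 9 (mod 11).
Check: 7·9 = 63 = 5·11 + 8.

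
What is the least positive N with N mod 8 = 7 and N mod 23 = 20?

135

Since 23·7 ≡ 1 (mod 8), take x = 20 + 23·((7−20)·7 mod 8) = 20 + 23·5 = 135.
Check: 135 mod 8 = 7, 135 mod 23 = 20.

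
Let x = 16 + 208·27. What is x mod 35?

32

208·27 = 5616.
5616 − 160·35 = 16, so 5616 ≡ 16 (mod 35).
(16 + 16) mod 35 = 32.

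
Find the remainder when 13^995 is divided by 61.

47

Successive squares of 13 mod 61: 13^1≡13, 13^2≡47, 13^4≡13, 13^8≡47, 13^16≡13, 13^32≡47, 13^64≡13, 13^128≡47, 13^256≡13, 13^512≡47.
995 = 1 + 2 + 32 + 64 + 128 + 256 + 512, so 13^995 ≡ 13·47·47·13·47·13·47 ≡ 47 (mod 61).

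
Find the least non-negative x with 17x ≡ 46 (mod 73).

7

17⁻¹ ≡ 43 (mod 73) because 17·43 = 731 = 10·73 + 1.
So x ≡ 43·46 = 1978 ≡ 7 (mod 73).
Check: 17·7 = 119 = 1·73 + 46.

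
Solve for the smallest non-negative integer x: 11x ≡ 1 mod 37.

27

The inverse of 11 mod 37 is 27 (since 11·27 = 297 ≡ 1).
So x ≡ 27·1 = 27 ≡ 27 (mod 37).
Check: 11·27 = 297 = 8·37 + 1.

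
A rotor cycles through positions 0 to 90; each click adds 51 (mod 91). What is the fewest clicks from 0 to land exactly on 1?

51·25 = 1275 = 14·91 + 1, so 51⁻¹ ≡ 25 (mod 91).

25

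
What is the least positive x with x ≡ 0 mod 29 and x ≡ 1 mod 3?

58

Since 3·10 ≡ 1 (mod 29), take x = 1 + 3·((0−1)·10 mod 29) = 1 + 3·19 = 58.
Check: 58 mod 29 = 0, 58 mod 3 = 1.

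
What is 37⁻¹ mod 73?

2

73 = 1·37 + 36
37 = 1·36 + 1
36 = 36·1 + 0
Back-substituting gives 37·2 ≡ 1 (mod 73).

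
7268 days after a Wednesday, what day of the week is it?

Dividing 7268 by 7 gives quotient 1038 and remainder 2.
Wednesday + 2 days → Friday.

Friday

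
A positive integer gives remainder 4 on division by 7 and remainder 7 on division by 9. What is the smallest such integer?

25

x ≡ 4 (mod 7) gives x ∈ {4, 11, 18, 25}.
The first of these with x mod 9 = 7 is 25.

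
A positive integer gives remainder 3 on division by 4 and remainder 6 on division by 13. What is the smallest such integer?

19

x ≡ 3 (mod 4) gives x ∈ {3, 7, 11, 15, 19}.
The first of these with x mod 13 = 6 is 19.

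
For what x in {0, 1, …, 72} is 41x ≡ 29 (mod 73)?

47

41⁻¹ ≡ 57 (mod 73) because 41·57 = 2337 = 32·73 + 1.
Multiplying both sides by 57: x ≡ 57·29 = 1653 ≡ 47 (mod 73).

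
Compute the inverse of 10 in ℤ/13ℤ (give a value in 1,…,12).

4

13 = 1·10 + 3
10 = 3·3 + 1
3 = 3·1 + 0
Back-substituting gives 10·4 ≡ 1 (mod 13).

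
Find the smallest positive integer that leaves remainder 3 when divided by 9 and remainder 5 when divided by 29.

237

x ≡ 3 (mod 9) gives x ∈ {3, 12, 21, 30, 39, 48, 57, 66, …}.
The first of these with x mod 29 = 5 is 237.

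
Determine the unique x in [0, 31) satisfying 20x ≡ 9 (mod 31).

The inverse of 20 mod 31 is 14 (since 20·14 = 280 ≡ 1).
Multiplying both sides by 14: x ≡ 14·9 = 126 ≡ 2 (mod 31).

2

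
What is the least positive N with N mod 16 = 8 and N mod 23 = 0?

x ≡ 8 (mod 16) gives x ∈ {8, 24, 40, 56, 72, 88, 104, 120, …}.
The first of these with x mod 23 = 0 is 184.

184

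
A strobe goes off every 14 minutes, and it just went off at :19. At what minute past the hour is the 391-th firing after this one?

33

391·14 = 5474.
5474 − 91·60 = 14, so 5474 ≡ 14 (mod 60).
(19 + 14) mod 60 = 33.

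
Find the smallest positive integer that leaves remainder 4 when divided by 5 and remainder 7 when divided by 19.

x ≡ 4 (mod 5) gives x ∈ {4, 9, 14, 19, 24, 29, 34, 39, …}.
The first of these with x mod 19 = 7 is 64.

64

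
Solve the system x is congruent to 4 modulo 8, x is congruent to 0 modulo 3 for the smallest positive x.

Since 3·3 ≡ 1 (mod 8), take x = 0 + 3·((4−0)·3 mod 8) = 0 + 3·4 = 12.
Check: 12 mod 8 = 4, 12 mod 3 = 0.

12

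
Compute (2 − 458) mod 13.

458 − 35·13 = 3, so 458 ≡ 3 (mod 13).
(2 − 3) mod 13 = 12.

12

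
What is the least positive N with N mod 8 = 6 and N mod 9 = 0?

x ≡ 6 (mod 8) gives x ∈ {6, 14, 22, 30, 38, 46, 54}.
The first of these with x mod 9 = 0 is 54.

54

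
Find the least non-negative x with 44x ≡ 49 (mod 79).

The inverse of 44 mod 79 is 9 (since 44·9 = 396 ≡ 1).
Multiplying both sides by 9: x ≡ 9·49 = 441 ≡ 46 (mod 79).
Check: 44·46 = 2024 = 25·79 + 49.

46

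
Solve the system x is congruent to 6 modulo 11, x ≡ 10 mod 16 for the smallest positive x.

Since 16·9 ≡ 1 (mod 11), take x = 10 + 16·((6−10)·9 mod 11) = 10 + 16·8 = 138.
Check: 138 mod 11 = 6, 138 mod 16 = 10.

138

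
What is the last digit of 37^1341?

Last digits of 7^n: 7, 9, 3, 1 (period 4).
1341 leaves remainder 1 on division by 4, so 37^1341 ends in 7.

7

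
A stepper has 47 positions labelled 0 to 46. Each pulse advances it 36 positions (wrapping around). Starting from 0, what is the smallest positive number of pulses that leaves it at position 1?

17

47 = 1·36 + 11
36 = 3·11 + 3
11 = 3·3 + 2
3 = 1·2 + 1
2 = 2·1 + 0
Back-substituting gives 36·17 ≡ 1 (mod 47).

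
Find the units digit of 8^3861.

Powers of 8 mod 10 repeat with period 4: 8, 4, 2, 6.
3861 leaves remainder 1 on division by 4, so 8^3861 ends in 8.

8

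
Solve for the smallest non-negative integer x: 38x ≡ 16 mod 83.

38⁻¹ ≡ 59 (mod 83) because 38·59 = 2242 = 27·83 + 1.
Multiplying both sides by 59: x ≡ 59·16 = 944 ≡ 31 (mod 83).

31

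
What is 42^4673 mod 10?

2

Last digits of 2^n: 2, 4, 8, 6 (period 4).
4673 leaves remainder 1 on division by 4, so 42^4673 ends in 2.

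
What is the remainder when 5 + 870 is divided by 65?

30

Dividing 870 by 65 gives quotient 13 and remainder 25.
(5 + 25) mod 65 = 30.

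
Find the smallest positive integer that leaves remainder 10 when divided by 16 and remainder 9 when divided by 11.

x ≡ 9 (mod 11) gives x ∈ {9, 20, 31, 42}.
The first of these with x mod 16 = 10 is 42.

42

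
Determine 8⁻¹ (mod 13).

5

13 = 1·8 + 5
8 = 1·5 + 3
5 = 1·3 + 2
3 = 1·2 + 1
2 = 2·1 + 0
Back-substituting gives 8·5 ≡ 1 (mod 13).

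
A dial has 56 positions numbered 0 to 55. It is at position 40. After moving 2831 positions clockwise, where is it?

15

2831 mod 56 = 31 (since 50·56 = 2800).
(40 + 31) mod 56 = 15.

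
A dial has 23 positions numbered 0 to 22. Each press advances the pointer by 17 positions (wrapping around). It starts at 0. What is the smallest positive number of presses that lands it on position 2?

15

The inverse of 17 mod 23 is 19 (since 17·19 = 323 ≡ 1).
Multiplying both sides by 19: x ≡ 19·2 = 38 ≡ 15 (mod 23).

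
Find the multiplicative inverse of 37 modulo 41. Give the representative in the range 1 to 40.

10

41 = 1·37 + 4
37 = 9·4 + 1
4 = 4·1 + 0
Back-substituting gives 37·10 ≡ 1 (mod 41).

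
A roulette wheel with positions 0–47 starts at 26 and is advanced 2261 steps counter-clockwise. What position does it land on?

2261 − 47·48 = 5, so 2261 ≡ 5 (mod 48).
(26 − 5) mod 48 = 21.

21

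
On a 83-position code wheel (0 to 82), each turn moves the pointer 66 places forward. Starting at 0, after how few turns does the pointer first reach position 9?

19

66⁻¹ ≡ 39 (mod 83) because 66·39 = 2574 = 31·83 + 1.
Multiplying both sides by 39: x ≡ 39·9 = 351 ≡ 19 (mod 83).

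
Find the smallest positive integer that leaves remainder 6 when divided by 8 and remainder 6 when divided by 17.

6

x ≡ 6 (mod 8) gives x ∈ {6}.
The first of these with x mod 17 = 6 is 6.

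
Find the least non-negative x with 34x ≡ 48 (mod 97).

34⁻¹ ≡ 20 (mod 97) because 34·20 = 680 = 7·97 + 1.
Multiplying both sides by 20: x ≡ 20·48 = 960 ≡ 87 (mod 97).
Check: 34·87 = 2958 = 30·97 + 48.

87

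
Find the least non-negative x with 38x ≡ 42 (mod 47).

11

38⁻¹ ≡ 26 (mod 47) because 38·26 = 988 = 21·47 + 1.
Multiplying both sides by 26: x ≡ 26·42 = 1092 ≡ 11 (mod 47).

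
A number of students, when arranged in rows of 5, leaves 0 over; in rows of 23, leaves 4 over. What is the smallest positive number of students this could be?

50

Since 23·2 ≡ 1 (mod 5), take x = 4 + 23·((0−4)·2 mod 5) = 4 + 23·2 = 50.
Check: 50 mod 5 = 0, 50 mod 23 = 4.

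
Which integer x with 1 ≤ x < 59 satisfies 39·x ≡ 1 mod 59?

56

39·56 = 2184 = 37·59 + 1, so 39⁻¹ ≡ 56 (mod 59).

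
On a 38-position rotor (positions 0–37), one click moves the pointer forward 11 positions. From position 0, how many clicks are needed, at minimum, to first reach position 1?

7

11·7 = 77 = 2·38 + 1, so 11⁻¹ ≡ 7 (mod 38).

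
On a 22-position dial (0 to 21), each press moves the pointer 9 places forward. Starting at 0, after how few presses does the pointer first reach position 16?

14

9⁻¹ ≡ 5 (mod 22) because 9·5 = 45 = 2·22 + 1.
So x ≡ 5·16 = 80 ≡ 14 (mod 22).
Check: 9·14 = 126 = 5·22 + 16.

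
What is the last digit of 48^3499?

Powers of 8 mod 10 repeat with period 4: 8, 4, 2, 6.
3499 mod 4 = 3, so the last digit matches 8^3 = 2.

2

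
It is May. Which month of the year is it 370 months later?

Dividing 370 by 12 gives quotient 30 and remainder 10.
May + 10 months → March.

March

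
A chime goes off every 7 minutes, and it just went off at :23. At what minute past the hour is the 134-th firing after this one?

134·7 = 938.
938 mod 60 = 38 (since 15·60 = 900).
(23 + 38) mod 60 = 1.

1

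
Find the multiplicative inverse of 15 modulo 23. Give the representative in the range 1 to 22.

15·20 = 300 = 13·23 + 1, so 15⁻¹ ≡ 20 (mod 23).

20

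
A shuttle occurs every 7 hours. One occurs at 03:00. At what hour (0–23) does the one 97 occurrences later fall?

97·7 = 679.
Dividing 679 by 24 gives quotient 28 and remainder 7.
(3 + 7) mod 24 = 10.

10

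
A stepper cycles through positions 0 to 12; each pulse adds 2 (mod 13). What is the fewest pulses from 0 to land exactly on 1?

7

2·7 = 14 = 1·13 + 1, so 2⁻¹ ≡ 7 (mod 13).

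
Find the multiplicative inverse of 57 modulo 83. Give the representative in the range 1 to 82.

57·67 = 3819 = 46·83 + 1, so 57⁻¹ ≡ 67 (mod 83).

67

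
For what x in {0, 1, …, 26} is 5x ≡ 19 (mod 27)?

20

The inverse of 5 mod 27 is 11 (since 5·11 = 55 ≡ 1).
So x ≡ 11·19 = 209 ≡ 20 (mod 27).
Check: 5·20 = 100 = 3·27 + 19.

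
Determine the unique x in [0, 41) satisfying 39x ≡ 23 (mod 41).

9

The inverse of 39 mod 41 is 20 (since 39·20 = 780 ≡ 1).
So x ≡ 20·23 = 460 ≡ 9 (mod 41).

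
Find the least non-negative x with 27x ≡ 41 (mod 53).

The inverse of 27 mod 53 is 2 (since 27·2 = 54 ≡ 1).
So x ≡ 2·41 = 82 ≡ 29 (mod 53).

29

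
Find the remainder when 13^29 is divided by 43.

By repeated squaring mod 43: 13^1≡13, 13^2≡40, 13^4≡9, 13^8≡38, 13^16≡25.
29 = 1 + 4 + 8 + 16, so 13^29 ≡ 13·9·38·25 ≡ 38 (mod 43).

38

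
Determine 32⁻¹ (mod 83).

13

32·13 = 416 = 5·83 + 1, so 32⁻¹ ≡ 13 (mod 83).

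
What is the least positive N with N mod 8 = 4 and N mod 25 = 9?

x ≡ 4 (mod 8) gives x ∈ {4, 12, 20, 28, 36, 44, 52, 60, …}.
The first of these with x mod 25 = 9 is 84.

84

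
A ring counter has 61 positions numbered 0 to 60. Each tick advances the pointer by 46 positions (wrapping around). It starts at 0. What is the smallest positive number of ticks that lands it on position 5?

The inverse of 46 mod 61 is 4 (since 46·4 = 184 ≡ 1).
So x ≡ 4·5 = 20 ≡ 20 (mod 61).

20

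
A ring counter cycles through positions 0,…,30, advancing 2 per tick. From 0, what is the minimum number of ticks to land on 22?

11

2⁻¹ ≡ 16 (mod 31) because 2·16 = 32 = 1·31 + 1.
Multiplying both sides by 16: x ≡ 16·22 = 352 ≡ 11 (mod 31).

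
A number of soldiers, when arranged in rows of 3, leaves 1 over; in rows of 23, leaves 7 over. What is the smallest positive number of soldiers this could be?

7

x ≡ 1 (mod 3) gives x ∈ {1, 4, 7}.
The first of these with x mod 23 = 7 is 7.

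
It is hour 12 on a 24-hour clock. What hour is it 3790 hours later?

3790 = 157·24 + 22, so 3790 mod 24 = 22.
(12 + 22) mod 24 = 10.

10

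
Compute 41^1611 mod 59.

Square-and-reduce mod 59: 41^1≡41, 41^2≡29, 41^4≡15, 41^8≡48, 41^16≡3, 41^32≡9, 41^64≡22, 41^128≡12, 41^256≡26, 41^512≡27, 41^1024≡21.
1611 = 1 + 2 + 8 + 64 + 512 + 1024, so 41^1611 ≡ 41·29·48·22·27·21 ≡ 3 (mod 59).

3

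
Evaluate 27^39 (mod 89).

43

By repeated squaring mod 89: 27^1≡27, 27^2≡17, 27^4≡22, 27^8≡39, 27^16≡8, 27^32≡64.
39 = 1 + 2 + 4 + 32, so 27^39 ≡ 27·17·22·64 ≡ 43 (mod 89).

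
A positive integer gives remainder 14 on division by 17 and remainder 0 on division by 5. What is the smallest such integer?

65

Since 5·7 ≡ 1 (mod 17), take x = 0 + 5·((14−0)·7 mod 17) = 0 + 5·13 = 65.
Check: 65 mod 17 = 14, 65 mod 5 = 0.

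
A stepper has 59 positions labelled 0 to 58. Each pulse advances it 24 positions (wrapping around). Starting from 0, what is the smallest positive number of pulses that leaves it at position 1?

32

24·32 = 768 = 13·59 + 1, so 24⁻¹ ≡ 32 (mod 59).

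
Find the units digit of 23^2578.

The units digit of 23^n cycles with period 4: 3, 9, 7, 1, …
2578 mod 4 = 2, so the last digit matches 3^2 = 9.

9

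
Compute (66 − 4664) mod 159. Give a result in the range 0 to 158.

4664 mod 159 = 53 (since 29·159 = 4611).
(66 − 53) mod 159 = 13.

13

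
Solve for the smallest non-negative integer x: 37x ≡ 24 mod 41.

The inverse of 37 mod 41 is 10 (since 37·10 = 370 ≡ 1).
So x ≡ 10·24 = 240 ≡ 35 (mod 41).
Check: 37·35 = 1295 = 31·41 + 24.

35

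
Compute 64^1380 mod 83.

21

Successive squares of 64 mod 83: 64^1≡64, 64^2≡29, 64^4≡11, 64^8≡38, 64^16≡33, 64^32≡10, 64^64≡17, 64^128≡40, 64^256≡23, 64^512≡31, 64^1024≡48.
1380 = 4 + 32 + 64 + 256 + 1024, so 64^1380 ≡ 11·10·17·23·48 ≡ 21 (mod 83).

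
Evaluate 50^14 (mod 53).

37

Square-and-reduce mod 53: 50^1≡50, 50^2≡9, 50^4≡28, 50^8≡42.
14 = 2 + 4 + 8, so 50^14 ≡ 9·28·42 ≡ 37 (mod 53).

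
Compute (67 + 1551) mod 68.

54

1551 mod 68 = 55 (since 22·68 = 1496).
(67 + 55) mod 68 = 54.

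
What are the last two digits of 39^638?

81

Successive squares of 39 mod 100: 39^1≡39, 39^2≡21, 39^4≡41, 39^8≡81, 39^16≡61, 39^32≡21, 39^64≡41, 39^128≡81, 39^256≡61, 39^512≡21.
Since 638 = 2 + 4 + 8 + 16 + 32 + 64 + 512 in binary, 39^638 ≡ 21·41·81·61·21·41·21 ≡ 81 (mod 100).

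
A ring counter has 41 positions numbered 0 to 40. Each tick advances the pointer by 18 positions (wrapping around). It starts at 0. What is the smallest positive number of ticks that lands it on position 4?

23

18⁻¹ ≡ 16 (mod 41) because 18·16 = 288 = 7·41 + 1.
Multiplying both sides by 16: x ≡ 16·4 = 64 ≡ 23 (mod 41).
Check: 18·23 = 414 = 10·41 + 4.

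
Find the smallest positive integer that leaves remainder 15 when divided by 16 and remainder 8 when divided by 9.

143

Since 9·9 ≡ 1 (mod 16), take x = 8 + 9·((15−8)·9 mod 16) = 8 + 9·15 = 143.
Check: 143 mod 16 = 15, 143 mod 9 = 8.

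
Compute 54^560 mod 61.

47

By repeated squaring mod 61: 54^1≡54, 54^2≡49, 54^4≡22, 54^8≡57, 54^16≡16, 54^32≡12, 54^64≡22, 54^128≡57, 54^256≡16, 54^512≡12.
560 = 16 + 32 + 512, so 54^560 ≡ 16·12·12 ≡ 47 (mod 61).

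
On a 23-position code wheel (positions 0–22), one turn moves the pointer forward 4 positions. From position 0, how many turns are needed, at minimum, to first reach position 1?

23 = 5·4 + 3
4 = 1·3 + 1
3 = 3·1 + 0
Back-substituting gives 4·6 ≡ 1 (mod 23).

6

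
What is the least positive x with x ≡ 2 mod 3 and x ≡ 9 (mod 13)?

x ≡ 2 (mod 3) gives x ∈ {2, 5, 8, 11, 14, 17, 20, 23, …}.
The first of these with x mod 13 = 9 is 35.

35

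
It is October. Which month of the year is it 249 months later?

249 = 20·12 + 9, so 249 mod 12 = 9.
October + 9 months → July.

July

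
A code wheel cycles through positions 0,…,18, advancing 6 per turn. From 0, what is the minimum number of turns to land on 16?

6⁻¹ ≡ 16 (mod 19) because 6·16 = 96 = 5·19 + 1.
Multiplying both sides by 16: x ≡ 16·16 = 256 ≡ 9 (mod 19).
Check: 6·9 = 54 = 2·19 + 16.

9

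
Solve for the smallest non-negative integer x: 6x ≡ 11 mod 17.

The inverse of 6 mod 17 is 3 (since 6·3 = 18 ≡ 1).
So x ≡ 3·11 = 33 ≡ 16 (mod 17).
Check: 6·16 = 96 = 5·17 + 11.

16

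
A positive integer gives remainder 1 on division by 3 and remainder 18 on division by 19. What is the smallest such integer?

x ≡ 1 (mod 3) gives x ∈ {1, 4, 7, 10, 13, 16, 19, 22, …}.
The first of these with x mod 19 = 18 is 37.

37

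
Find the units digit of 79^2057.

The units digit of 79^n cycles with period 2: 9, 1, …
2057 mod 2 = 1, so the last digit matches 9^1 = 9.

9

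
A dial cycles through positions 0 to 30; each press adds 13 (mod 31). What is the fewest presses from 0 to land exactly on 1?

31 = 2·13 + 5
13 = 2·5 + 3
5 = 1·3 + 2
3 = 1·2 + 1
2 = 2·1 + 0
Back-substituting gives 13·12 ≡ 1 (mod 31).

12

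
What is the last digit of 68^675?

2

Powers of 8 mod 10 repeat with period 4: 8, 4, 2, 6.
675 leaves remainder 3 on division by 4, so 68^675 ends in 2.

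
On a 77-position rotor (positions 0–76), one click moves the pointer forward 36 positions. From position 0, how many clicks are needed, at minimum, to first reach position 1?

77 = 2·36 + 5
36 = 7·5 + 1
5 = 5·1 + 0
Back-substituting gives 36·15 ≡ 1 (mod 77).

15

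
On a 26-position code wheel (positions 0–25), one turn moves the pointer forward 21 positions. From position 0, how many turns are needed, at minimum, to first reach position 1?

5

21·5 = 105 = 4·26 + 1, so 21⁻¹ ≡ 5 (mod 26).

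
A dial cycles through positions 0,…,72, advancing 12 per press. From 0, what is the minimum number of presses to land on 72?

12⁻¹ ≡ 67 (mod 73) because 12·67 = 804 = 11·73 + 1.
Multiplying both sides by 67: x ≡ 67·72 = 4824 ≡ 6 (mod 73).

6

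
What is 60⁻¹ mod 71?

71 = 1·60 + 11
60 = 5·11 + 5
11 = 2·5 + 1
5 = 5·1 + 0
Back-substituting gives 60·58 ≡ 1 (mod 71).

58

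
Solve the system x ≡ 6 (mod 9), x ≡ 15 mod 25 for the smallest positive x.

Since 25·4 ≡ 1 (mod 9), take x = 15 + 25·((6−15)·4 mod 9) = 15 + 25·0 = 15.
Check: 15 mod 9 = 6, 15 mod 25 = 15.

15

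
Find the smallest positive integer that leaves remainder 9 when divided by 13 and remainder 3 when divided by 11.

Since 11·6 ≡ 1 (mod 13), take x = 3 + 11·((9−3)·6 mod 13) = 3 + 11·10 = 113.
Check: 113 mod 13 = 9, 113 mod 11 = 3.

113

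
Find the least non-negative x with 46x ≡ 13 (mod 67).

60

46⁻¹ ≡ 51 (mod 67) because 46·51 = 2346 = 35·67 + 1.
Multiplying both sides by 51: x ≡ 51·13 = 663 ≡ 60 (mod 67).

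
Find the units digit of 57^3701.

The units digit of 57^n cycles with period 4: 7, 9, 3, 1, …
3701 mod 4 = 1, so the last digit matches 7^1 = 7.

7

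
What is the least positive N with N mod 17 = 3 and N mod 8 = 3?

Since 8·15 ≡ 1 (mod 17), take x = 3 + 8·((3−3)·15 mod 17) = 3 + 8·0 = 3.
Check: 3 mod 17 = 3, 3 mod 8 = 3.

3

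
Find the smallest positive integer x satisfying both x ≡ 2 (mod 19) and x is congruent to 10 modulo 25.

135

x ≡ 2 (mod 19) gives x ∈ {2, 21, 40, 59, 78, 97, 116, 135}.
The first of these with x mod 25 = 10 is 135.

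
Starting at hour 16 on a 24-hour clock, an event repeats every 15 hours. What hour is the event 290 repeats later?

22

290·15 = 4350.
Dividing 4350 by 24 gives quotient 181 and remainder 6.
(16 + 6) mod 24 = 22.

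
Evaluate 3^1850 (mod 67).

By repeated squaring mod 67: 3^1≡3, 3^2≡9, 3^4≡14, 3^8≡62, 3^16≡25, 3^32≡22, 3^64≡15, 3^128≡24, 3^256≡40, 3^512≡59, 3^1024≡64.
Since 1850 = 2 + 8 + 16 + 32 + 256 + 512 + 1024 in binary, 3^1850 ≡ 9·62·25·22·40·59·64 ≡ 9 (mod 67).

9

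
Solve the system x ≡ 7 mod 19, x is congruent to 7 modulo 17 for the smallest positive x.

7

x ≡ 7 (mod 17) gives x ∈ {7}.
The first of these with x mod 19 = 7 is 7.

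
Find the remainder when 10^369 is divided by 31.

16

By repeated squaring mod 31: 10^1≡10, 10^2≡7, 10^4≡18, 10^8≡14, 10^16≡10, 10^32≡7, 10^64≡18, 10^128≡14, 10^256≡10.
369 = 1 + 16 + 32 + 64 + 256, so 10^369 ≡ 10·10·7·18·10 ≡ 16 (mod 31).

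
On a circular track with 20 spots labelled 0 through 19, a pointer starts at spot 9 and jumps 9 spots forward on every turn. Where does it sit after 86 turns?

3

86·9 = 774.
774 = 38·20 + 14, so 774 mod 20 = 14.
(9 + 14) mod 20 = 3.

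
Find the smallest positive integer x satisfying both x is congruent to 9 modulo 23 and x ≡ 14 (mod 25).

x ≡ 9 (mod 23) gives x ∈ {9, 32, 55, 78, 101, 124, 147, 170, …}.
The first of these with x mod 25 = 14 is 239.

239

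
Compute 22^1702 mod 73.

Successive squares of 22 mod 73: 22^1≡22, 22^2≡46, 22^4≡72, 22^8≡1, 22^16≡1, 22^32≡1, 22^64≡1, 22^128≡1, 22^256≡1, 22^512≡1, 22^1024≡1.
Since 1702 = 2 + 4 + 32 + 128 + 512 + 1024 in binary, 22^1702 ≡ 46·72·1·1·1·1 ≡ 27 (mod 73).

27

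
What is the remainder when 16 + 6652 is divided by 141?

41

6652 = 47·141 + 25, so 6652 mod 141 = 25.
(16 + 25) mod 141 = 41.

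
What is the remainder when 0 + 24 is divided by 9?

Dividing 24 by 9 gives quotient 2 and remainder 6.
(0 + 6) mod 9 = 6.

6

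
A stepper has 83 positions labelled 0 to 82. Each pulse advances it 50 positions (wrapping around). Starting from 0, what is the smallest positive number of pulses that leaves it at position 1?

5

50·5 = 250 = 3·83 + 1, so 50⁻¹ ≡ 5 (mod 83).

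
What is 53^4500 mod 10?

Powers of 3 mod 10 repeat with period 4: 3, 9, 7, 1.
4500 mod 4 = 0, so the last digit matches 3^4 = 1.

1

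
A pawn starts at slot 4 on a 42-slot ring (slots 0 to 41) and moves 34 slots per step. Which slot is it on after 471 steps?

471·34 = 16014.
16014 = 381·42 + 12, so 16014 mod 42 = 12.
(4 + 12) mod 42 = 16.

16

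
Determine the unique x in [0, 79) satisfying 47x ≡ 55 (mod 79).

The inverse of 47 mod 79 is 37 (since 47·37 = 1739 ≡ 1).
So x ≡ 37·55 = 2035 ≡ 60 (mod 79).

60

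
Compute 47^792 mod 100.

Square-and-reduce mod 100: 47^1≡47, 47^2≡9, 47^4≡81, 47^8≡61, 47^16≡21, 47^32≡41, 47^64≡81, 47^128≡61, 47^256≡21, 47^512≡41.
Since 792 = 8 + 16 + 256 + 512 in binary, 47^792 ≡ 61·21·21·41 ≡ 41 (mod 100).

41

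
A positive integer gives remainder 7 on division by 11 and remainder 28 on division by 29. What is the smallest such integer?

x ≡ 7 (mod 11) gives x ∈ {7, 18, 29, 40, 51, 62, 73, 84, …}.
The first of these with x mod 29 = 28 is 260.

260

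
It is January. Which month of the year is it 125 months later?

June

Dividing 125 by 12 gives quotient 10 and remainder 5.
January + 5 months → June.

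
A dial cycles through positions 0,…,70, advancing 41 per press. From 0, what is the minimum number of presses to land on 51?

41⁻¹ ≡ 26 (mod 71) because 41·26 = 1066 = 15·71 + 1.
So x ≡ 26·51 = 1326 ≡ 48 (mod 71).
Check: 41·48 = 1968 = 27·71 + 51.

48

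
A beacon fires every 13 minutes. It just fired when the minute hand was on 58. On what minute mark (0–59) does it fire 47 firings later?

47·13 = 611.
611 = 10·60 + 11, so 611 mod 60 = 11.
(58 + 11) mod 60 = 9.

9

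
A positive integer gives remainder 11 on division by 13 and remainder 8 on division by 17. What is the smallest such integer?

Since 17·10 ≡ 1 (mod 13), take x = 8 + 17·((11−8)·10 mod 13) = 8 + 17·4 = 76.
Check: 76 mod 13 = 11, 76 mod 17 = 8.

76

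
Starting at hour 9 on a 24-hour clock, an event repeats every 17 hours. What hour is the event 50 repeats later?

19

50·17 = 850.
Dividing 850 by 24 gives quotient 35 and remainder 10.
(9 + 10) mod 24 = 19.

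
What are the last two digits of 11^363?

Successive squares of 11 mod 100: 11^1≡11, 11^2≡21, 11^4≡41, 11^8≡81, 11^16≡61, 11^32≡21, 11^64≡41, 11^128≡81, 11^256≡61.
363 = 1 + 2 + 8 + 32 + 64 + 256, so 11^363 ≡ 11·21·81·21·41·61 ≡ 31 (mod 100).

31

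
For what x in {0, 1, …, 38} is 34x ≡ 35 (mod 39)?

34⁻¹ ≡ 31 (mod 39) because 34·31 = 1054 = 27·39 + 1.
Multiplying both sides by 31: x ≡ 31·35 = 1085 ≡ 32 (mod 39).
Check: 34·32 = 1088 = 27·39 + 35.

32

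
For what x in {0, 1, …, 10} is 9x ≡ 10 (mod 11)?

9⁻¹ ≡ 5 (mod 11) because 9·5 = 45 = 4·11 + 1.
So x ≡ 5·10 = 50 ≡ 6 (mod 11).

6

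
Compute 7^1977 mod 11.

Square-and-reduce mod 11: 7^1≡7, 7^2≡5, 7^4≡3, 7^8≡9, 7^16≡4, 7^32≡5, 7^64≡3, 7^128≡9, 7^256≡4, 7^512≡5, 7^1024≡3.
Since 1977 = 1 + 8 + 16 + 32 + 128 + 256 + 512 + 1024 in binary, 7^1977 ≡ 7·9·4·5·9·4·5·3 ≡ 6 (mod 11).

6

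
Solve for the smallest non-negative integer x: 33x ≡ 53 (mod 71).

64

The inverse of 33 mod 71 is 28 (since 33·28 = 924 ≡ 1).
So x ≡ 28·53 = 1484 ≡ 64 (mod 71).
Check: 33·64 = 2112 = 29·71 + 53.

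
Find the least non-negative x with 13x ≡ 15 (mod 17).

9

The inverse of 13 mod 17 is 4 (since 13·4 = 52 ≡ 1).
Multiplying both sides by 4: x ≡ 4·15 = 60 ≡ 9 (mod 17).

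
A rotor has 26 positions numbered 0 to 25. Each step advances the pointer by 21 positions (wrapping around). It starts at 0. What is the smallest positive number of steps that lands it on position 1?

5

21⁻¹ ≡ 5 (mod 26) because 21·5 = 105 = 4·26 + 1.
Multiplying both sides by 5: x ≡ 5·1 = 5 ≡ 5 (mod 26).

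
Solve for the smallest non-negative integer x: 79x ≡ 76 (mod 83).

64

79⁻¹ ≡ 62 (mod 83) because 79·62 = 4898 = 59·83 + 1.
So x ≡ 62·76 = 4712 ≡ 64 (mod 83).
Check: 79·64 = 5056 = 60·83 + 76.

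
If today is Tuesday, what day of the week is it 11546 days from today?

11546 − 1649·7 = 3, so 11546 ≡ 3 (mod 7).
Tuesday + 3 days → Friday.

Friday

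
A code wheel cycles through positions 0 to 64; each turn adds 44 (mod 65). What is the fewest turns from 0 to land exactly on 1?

34

44·34 = 1496 = 23·65 + 1, so 44⁻¹ ≡ 34 (mod 65).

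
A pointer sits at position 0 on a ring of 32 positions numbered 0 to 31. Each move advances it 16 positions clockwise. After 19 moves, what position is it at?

16

19·16 = 304.
304 mod 32 = 16 (since 9·32 = 288).
(0 + 16) mod 32 = 16.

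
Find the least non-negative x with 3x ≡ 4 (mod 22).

The inverse of 3 mod 22 is 15 (since 3·15 = 45 ≡ 1).
So x ≡ 15·4 = 60 ≡ 16 (mod 22).
Check: 3·16 = 48 = 2·22 + 4.

16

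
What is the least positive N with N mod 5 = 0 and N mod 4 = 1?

x ≡ 1 (mod 4) gives x ∈ {1, 5}.
The first of these with x mod 5 = 0 is 5.

5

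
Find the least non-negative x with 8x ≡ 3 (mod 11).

10

The inverse of 8 mod 11 is 7 (since 8·7 = 56 ≡ 1).
Multiplying both sides by 7: x ≡ 7·3 = 21 ≡ 10 (mod 11).
Check: 8·10 = 80 = 7·11 + 3.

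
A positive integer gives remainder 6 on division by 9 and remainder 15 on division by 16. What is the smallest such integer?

15

x ≡ 6 (mod 9) gives x ∈ {6, 15}.
The first of these with x mod 16 = 15 is 15.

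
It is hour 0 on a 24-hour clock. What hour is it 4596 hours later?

12

4596 = 191·24 + 12, so 4596 mod 24 = 12.
(0 + 12) mod 24 = 12.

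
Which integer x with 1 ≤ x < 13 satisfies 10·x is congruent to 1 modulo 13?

4

10·4 = 40 = 3·13 + 1, so 10⁻¹ ≡ 4 (mod 13).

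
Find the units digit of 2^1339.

Powers of 2 mod 10 repeat with period 4: 2, 4, 8, 6.
1339 mod 4 = 3, so the last digit matches 2^3 = 8.

8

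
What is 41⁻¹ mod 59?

36

59 = 1·41 + 18
41 = 2·18 + 5
18 = 3·5 + 3
5 = 1·3 + 2
3 = 1·2 + 1
2 = 2·1 + 0
Back-substituting gives 41·36 ≡ 1 (mod 59).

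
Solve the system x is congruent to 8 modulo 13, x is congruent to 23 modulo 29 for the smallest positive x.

255

x ≡ 8 (mod 13) gives x ∈ {8, 21, 34, 47, 60, 73, 86, 99, …}.
The first of these with x mod 29 = 23 is 255.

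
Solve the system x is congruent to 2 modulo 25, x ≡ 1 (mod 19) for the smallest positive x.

x ≡ 1 (mod 19) gives x ∈ {1, 20, 39, 58, 77}.
The first of these with x mod 25 = 2 is 77.

77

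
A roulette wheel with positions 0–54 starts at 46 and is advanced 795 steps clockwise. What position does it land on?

795 = 14·55 + 25, so 795 mod 55 = 25.
(46 + 25) mod 55 = 16.

16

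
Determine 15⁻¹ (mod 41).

15·11 = 165 = 4·41 + 1, so 15⁻¹ ≡ 11 (mod 41).

11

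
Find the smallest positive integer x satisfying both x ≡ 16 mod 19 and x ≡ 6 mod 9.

x ≡ 6 (mod 9) gives x ∈ {6, 15, 24, 33, 42, 51, 60, 69, …}.
The first of these with x mod 19 = 16 is 168.

168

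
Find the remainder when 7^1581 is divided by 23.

11

By repeated squaring mod 23: 7^1≡7, 7^2≡3, 7^4≡9, 7^8≡12, 7^16≡6, 7^32≡13, 7^64≡8, 7^128≡18, 7^256≡2, 7^512≡4, 7^1024≡16.
Since 1581 = 1 + 4 + 8 + 32 + 512 + 1024 in binary, 7^1581 ≡ 7·9·12·13·4·16 ≡ 11 (mod 23).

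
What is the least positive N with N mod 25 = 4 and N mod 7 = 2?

79

Since 7·18 ≡ 1 (mod 25), take x = 2 + 7·((4−2)·18 mod 25) = 2 + 7·11 = 79.
Check: 79 mod 25 = 4, 79 mod 7 = 2.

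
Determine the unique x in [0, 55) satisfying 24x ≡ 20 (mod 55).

The inverse of 24 mod 55 is 39 (since 24·39 = 936 ≡ 1).
So x ≡ 39·20 = 780 ≡ 10 (mod 55).
Check: 24·10 = 240 = 4·55 + 20.

10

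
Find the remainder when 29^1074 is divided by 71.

Successive squares of 29 mod 71: 29^1≡29, 29^2≡60, 29^4≡50, 29^8≡15, 29^16≡12, 29^32≡2, 29^64≡4, 29^128≡16, 29^256≡43, 29^512≡3, 29^1024≡9.
1074 = 2 + 16 + 32 + 1024, so 29^1074 ≡ 60·12·2·9 ≡ 38 (mod 71).

38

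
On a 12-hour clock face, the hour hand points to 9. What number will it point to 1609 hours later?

Dividing 1609 by 12 gives quotient 134 and remainder 1.
9 + 1 → 10 on a 12-hour dial.

10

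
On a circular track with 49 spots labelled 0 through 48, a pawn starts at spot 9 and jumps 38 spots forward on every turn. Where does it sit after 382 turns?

21

382·38 = 14516.
14516 − 296·49 = 12, so 14516 ≡ 12 (mod 49).
(9 + 12) mod 49 = 21.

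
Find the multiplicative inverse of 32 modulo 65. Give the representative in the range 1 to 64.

63

65 = 2·32 + 1
32 = 32·1 + 0
Back-substituting gives 32·63 ≡ 1 (mod 65).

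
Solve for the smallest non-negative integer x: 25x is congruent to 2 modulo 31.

25⁻¹ ≡ 5 (mod 31) because 25·5 = 125 = 4·31 + 1.
Multiplying both sides by 5: x ≡ 5·2 = 10 ≡ 10 (mod 31).

10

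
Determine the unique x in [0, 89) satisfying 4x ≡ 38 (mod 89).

The inverse of 4 mod 89 is 67 (since 4·67 = 268 ≡ 1).
Multiplying both sides by 67: x ≡ 67·38 = 2546 ≡ 54 (mod 89).

54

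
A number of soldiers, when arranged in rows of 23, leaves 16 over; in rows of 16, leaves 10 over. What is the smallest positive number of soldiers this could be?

154

x ≡ 10 (mod 16) gives x ∈ {10, 26, 42, 58, 74, 90, 106, 122, …}.
The first of these with x mod 23 = 16 is 154.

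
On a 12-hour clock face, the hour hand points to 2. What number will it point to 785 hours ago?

9

785 = 65·12 + 5, so 785 mod 12 = 5.
2 − 5 → 9 on a 12-hour dial.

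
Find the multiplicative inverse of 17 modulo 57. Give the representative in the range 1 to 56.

17·47 = 799 = 14·57 + 1, so 17⁻¹ ≡ 47 (mod 57).

47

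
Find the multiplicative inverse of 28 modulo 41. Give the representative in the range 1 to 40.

22

41 = 1·28 + 13
28 = 2·13 + 2
13 = 6·2 + 1
2 = 2·1 + 0
Back-substituting gives 28·22 ≡ 1 (mod 41).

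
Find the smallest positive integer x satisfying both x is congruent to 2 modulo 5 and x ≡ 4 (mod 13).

17

x ≡ 2 (mod 5) gives x ∈ {2, 7, 12, 17}.
The first of these with x mod 13 = 4 is 17.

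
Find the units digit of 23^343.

Powers of 3 mod 10 repeat with period 4: 3, 9, 7, 1.
343 leaves remainder 3 on division by 4, so 23^343 ends in 7.

7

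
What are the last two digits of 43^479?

07

Successive squares of 43 mod 100: 43^1≡43, 43^2≡49, 43^4≡1, 43^8≡1, 43^16≡1, 43^32≡1, 43^64≡1, 43^128≡1, 43^256≡1.
479 = 1 + 2 + 4 + 8 + 16 + 64 + 128 + 256, so 43^479 ≡ 43·49·1·1·1·1·1·1 ≡ 7 (mod 100).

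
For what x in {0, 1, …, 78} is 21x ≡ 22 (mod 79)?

65

The inverse of 21 mod 79 is 64 (since 21·64 = 1344 ≡ 1).
Multiplying both sides by 64: x ≡ 64·22 = 1408 ≡ 65 (mod 79).
Check: 21·65 = 1365 = 17·79 + 22.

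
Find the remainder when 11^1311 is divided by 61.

50

Successive squares of 11 mod 61: 11^1≡11, 11^2≡60, 11^4≡1, 11^8≡1, 11^16≡1, 11^32≡1, 11^64≡1, 11^128≡1, 11^256≡1, 11^512≡1, 11^1024≡1.
Since 1311 = 1 + 2 + 4 + 8 + 16 + 256 + 1024 in binary, 11^1311 ≡ 11·60·1·1·1·1·1 ≡ 50 (mod 61).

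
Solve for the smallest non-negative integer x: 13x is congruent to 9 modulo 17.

2

13⁻¹ ≡ 4 (mod 17) because 13·4 = 52 = 3·17 + 1.
So x ≡ 4·9 = 36 ≡ 2 (mod 17).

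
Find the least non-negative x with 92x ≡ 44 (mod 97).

The inverse of 92 mod 97 is 58 (since 92·58 = 5336 ≡ 1).
So x ≡ 58·44 = 2552 ≡ 30 (mod 97).
Check: 92·30 = 2760 = 28·97 + 44.

30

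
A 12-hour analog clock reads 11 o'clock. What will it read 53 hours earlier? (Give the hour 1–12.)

Dividing 53 by 12 gives quotient 4 and remainder 5.
11 − 5 → 6 on a 12-hour dial.

6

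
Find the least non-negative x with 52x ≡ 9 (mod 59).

The inverse of 52 mod 59 is 42 (since 52·42 = 2184 ≡ 1).
So x ≡ 42·9 = 378 ≡ 24 (mod 59).

24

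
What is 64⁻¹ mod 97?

64·47 = 3008 = 31·97 + 1, so 64⁻¹ ≡ 47 (mod 97).

47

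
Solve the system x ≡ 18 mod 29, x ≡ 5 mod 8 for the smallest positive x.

221

x ≡ 5 (mod 8) gives x ∈ {5, 13, 21, 29, 37, 45, 53, 61, …}.
The first of these with x mod 29 = 18 is 221.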